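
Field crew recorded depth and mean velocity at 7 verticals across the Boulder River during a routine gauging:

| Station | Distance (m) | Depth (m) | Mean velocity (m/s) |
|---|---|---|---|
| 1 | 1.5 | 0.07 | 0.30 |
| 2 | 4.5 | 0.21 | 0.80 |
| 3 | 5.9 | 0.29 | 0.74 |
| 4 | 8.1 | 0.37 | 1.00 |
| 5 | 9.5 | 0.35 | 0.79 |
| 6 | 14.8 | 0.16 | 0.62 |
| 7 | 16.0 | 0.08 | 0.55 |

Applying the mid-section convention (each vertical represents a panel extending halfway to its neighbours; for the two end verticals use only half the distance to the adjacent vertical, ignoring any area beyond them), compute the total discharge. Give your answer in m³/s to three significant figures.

2.73 m³/s

w_1 = (4.5 − 1.5)/2 = 1.5 m; q_1 = 0.30 × 0.07 × 1.5 = 0.03150 m³/s
w_2 = (5.9 − 1.5)/2 = 2.2 m; q_2 = 0.80 × 0.21 × 2.2 = 0.3696 m³/s
w_3 = (8.1 − 4.5)/2 = 1.8 m; q_3 = 0.74 × 0.29 × 1.8 = 0.3863 m³/s
w_4 = (9.5 − 5.9)/2 = 1.8 m; q_4 = 1.00 × 0.37 × 1.8 = 0.6660 m³/s
w_5 = (14.8 − 8.1)/2 = 3.35 m; q_5 = 0.79 × 0.35 × 3.35 = 0.9263 m³/s
w_6 = (16.0 − 9.5)/2 = 3.25 m; q_6 = 0.62 × 0.16 × 3.25 = 0.3224 m³/s
w_7 = (16.0 − 14.8)/2 = 0.6 m; q_7 = 0.55 × 0.08 × 0.6 = 0.02640 m³/s
Q = Σ qᵢ = 2.728 m³/s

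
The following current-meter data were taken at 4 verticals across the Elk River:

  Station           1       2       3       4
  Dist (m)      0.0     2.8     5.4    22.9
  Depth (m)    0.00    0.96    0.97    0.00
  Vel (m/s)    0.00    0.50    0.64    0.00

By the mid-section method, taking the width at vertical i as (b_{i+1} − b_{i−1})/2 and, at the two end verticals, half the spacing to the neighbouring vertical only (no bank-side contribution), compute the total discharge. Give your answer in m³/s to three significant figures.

w_2 = (5.4 − 0.0)/2 = 2.7 m; q_2 = 0.50 × 0.96 × 2.7 = 1.296 m³/s
w_3 = (22.9 − 2.8)/2 = 10.05 m; q_3 = 0.64 × 0.97 × 10.05 = 6.239 m³/s
Stations 1, 4 contribute zero (depth or velocity is 0).
Q = Σ qᵢ = 7.535 m³/s

7.54 m³/s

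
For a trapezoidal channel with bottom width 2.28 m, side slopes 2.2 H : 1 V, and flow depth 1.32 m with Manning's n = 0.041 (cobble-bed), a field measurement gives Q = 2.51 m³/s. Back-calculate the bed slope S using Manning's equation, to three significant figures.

A = (b + z·y)·y = (2.28 + 2.2×1.32)×1.32 = 6.843 m²
P = b + 2y√(1+z²) = 2.28 + 2×1.32×√(1+2.2²) = 8.660 m
R = A/P = 6.843/8.660 = 0.7902 m
S = (Q·n / (1·A·R^(2/3)))² = (2.51×0.041 / (1×6.843×0.8547))² = 0.0003096

0.000310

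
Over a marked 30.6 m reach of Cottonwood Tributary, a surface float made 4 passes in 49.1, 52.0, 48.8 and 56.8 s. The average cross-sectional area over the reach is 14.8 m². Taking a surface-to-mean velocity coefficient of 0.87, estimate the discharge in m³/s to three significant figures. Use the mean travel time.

7.62 m³/s

t̄ = (49.1 + 52.0 + 48.8 + 56.8) / 4 = 51.675 s
v_surface = L / t̄ = 30.6 / 51.675 = 0.5922 m/s
v_mean = 0.87 × 0.5922 = 0.5152 m/s
Q = A × v_mean = 14.8 × 0.5152 = 7.625 m³/s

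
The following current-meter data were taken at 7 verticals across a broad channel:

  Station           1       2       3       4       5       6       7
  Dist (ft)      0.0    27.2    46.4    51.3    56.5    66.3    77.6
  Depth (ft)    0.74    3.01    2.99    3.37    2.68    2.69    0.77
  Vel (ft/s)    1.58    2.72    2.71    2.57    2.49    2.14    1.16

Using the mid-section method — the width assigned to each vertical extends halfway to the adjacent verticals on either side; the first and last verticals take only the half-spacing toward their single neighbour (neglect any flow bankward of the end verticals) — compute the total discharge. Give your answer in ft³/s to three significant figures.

463 ft³/s

w_1 = (27.2 − 0.0)/2 = 13.6 ft; q_1 = 1.58 × 0.74 × 13.6 = 15.90 ft³/s
w_2 = (46.4 − 0.0)/2 = 23.2 ft; q_2 = 2.72 × 3.01 × 23.2 = 189.9 ft³/s
w_3 = (51.3 − 27.2)/2 = 12.05 ft; q_3 = 2.71 × 2.99 × 12.05 = 97.64 ft³/s
w_4 = (56.5 − 46.4)/2 = 5.05 ft; q_4 = 2.57 × 3.37 × 5.05 = 43.74 ft³/s
w_5 = (66.3 − 51.3)/2 = 7.5 ft; q_5 = 2.49 × 2.68 × 7.5 = 50.05 ft³/s
w_6 = (77.6 − 56.5)/2 = 10.55 ft; q_6 = 2.14 × 2.69 × 10.55 = 60.73 ft³/s
w_7 = (77.6 − 66.3)/2 = 5.65 ft; q_7 = 1.16 × 0.77 × 5.65 = 5.047 ft³/s
Q = Σ qᵢ = 463.0 ft³/s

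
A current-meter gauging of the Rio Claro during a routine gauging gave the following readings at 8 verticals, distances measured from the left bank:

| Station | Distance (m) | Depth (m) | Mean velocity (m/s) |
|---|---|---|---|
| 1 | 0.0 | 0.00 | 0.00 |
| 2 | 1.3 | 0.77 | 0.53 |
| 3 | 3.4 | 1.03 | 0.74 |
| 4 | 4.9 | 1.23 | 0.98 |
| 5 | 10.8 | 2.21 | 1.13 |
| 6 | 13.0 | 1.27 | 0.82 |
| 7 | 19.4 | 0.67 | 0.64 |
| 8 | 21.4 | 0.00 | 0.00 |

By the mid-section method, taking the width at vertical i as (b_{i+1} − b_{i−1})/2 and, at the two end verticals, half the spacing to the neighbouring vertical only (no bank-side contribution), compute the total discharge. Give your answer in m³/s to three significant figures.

w_2 = (3.4 − 0.0)/2 = 1.7 m; q_2 = 0.53 × 0.77 × 1.7 = 0.6938 m³/s
w_3 = (4.9 − 1.3)/2 = 1.8 m; q_3 = 0.74 × 1.03 × 1.8 = 1.372 m³/s
w_4 = (10.8 − 3.4)/2 = 3.7 m; q_4 = 0.98 × 1.23 × 3.7 = 4.460 m³/s
w_5 = (13.0 − 4.9)/2 = 4.05 m; q_5 = 1.13 × 2.21 × 4.05 = 10.11 m³/s
w_6 = (19.4 − 10.8)/2 = 4.3 m; q_6 = 0.82 × 1.27 × 4.3 = 4.478 m³/s
w_7 = (21.4 − 13.0)/2 = 4.2 m; q_7 = 0.64 × 0.67 × 4.2 = 1.801 m³/s
Stations 1, 8 contribute zero (depth or velocity is 0).
Q = Σ qᵢ = 22.92 m³/s

22.9 m³/s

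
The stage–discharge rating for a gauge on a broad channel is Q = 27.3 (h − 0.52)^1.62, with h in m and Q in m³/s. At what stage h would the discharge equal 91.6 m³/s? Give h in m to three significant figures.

2.63 m

h − h₀ = (Q/C)^(1/b) = (91.6/27.3)^(1/1.62) = 2.111 m
h = 0.52 + 2.111 = 2.631 m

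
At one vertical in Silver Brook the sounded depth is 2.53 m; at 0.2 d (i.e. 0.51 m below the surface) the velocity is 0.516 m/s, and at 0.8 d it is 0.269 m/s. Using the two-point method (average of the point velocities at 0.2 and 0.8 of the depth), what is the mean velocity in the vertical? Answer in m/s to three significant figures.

v̄ = (0.516 + 0.269) / 2 = 0.3925 m/s

0.393 m/s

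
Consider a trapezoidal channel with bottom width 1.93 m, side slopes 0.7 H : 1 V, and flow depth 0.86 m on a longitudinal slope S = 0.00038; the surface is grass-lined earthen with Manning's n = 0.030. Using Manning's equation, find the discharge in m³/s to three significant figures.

A = (b + z·y)·y = (1.93 + 0.7×0.86)×0.86 = 2.178 m²
P = b + 2y√(1+z²) = 1.93 + 2×0.86×√(1+0.7²) = 4.030 m
R = A/P = 2.178/4.030 = 0.5404 m
Q = (1/n)·A·R^(2/3)·S^(1/2) = (1/0.030) × 2.178 × 0.5404^(2/3) × 0.00038^(1/2) = 0.9387 m³/s

0.939 m³/s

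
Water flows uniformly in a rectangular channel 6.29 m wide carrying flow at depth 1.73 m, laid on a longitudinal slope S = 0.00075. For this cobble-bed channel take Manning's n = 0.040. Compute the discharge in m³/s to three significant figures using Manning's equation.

8.02 m³/s

A = b·y = 6.29 × 1.73 = 10.88 m²
P = b + 2y = 6.29 + 2×1.73 = 9.750 m
R = A/P = 10.88/9.750 = 1.116 m
Q = (1/n)·A·R^(2/3)·S^(1/2) = (1/0.040) × 10.88 × 1.116^(2/3) × 0.00075^(1/2) = 8.016 m³/s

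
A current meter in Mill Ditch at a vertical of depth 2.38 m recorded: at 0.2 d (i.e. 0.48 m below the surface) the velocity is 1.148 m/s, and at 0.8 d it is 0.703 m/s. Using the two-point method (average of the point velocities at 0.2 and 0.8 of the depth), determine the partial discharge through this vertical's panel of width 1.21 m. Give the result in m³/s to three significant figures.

v̄ = (1.148 + 0.703) / 2 = 0.9255 m/s
q = v̄ × d × w = 0.9255 × 2.38 × 1.21 = 2.665 m³/s

2.67 m³/s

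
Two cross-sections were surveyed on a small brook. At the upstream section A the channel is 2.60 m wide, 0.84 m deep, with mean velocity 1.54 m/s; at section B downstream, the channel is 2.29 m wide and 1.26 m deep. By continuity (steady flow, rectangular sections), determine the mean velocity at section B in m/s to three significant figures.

1.17 m/s

Q = A₁V₁ = (2.60×0.84) × 1.54 = 3.363 m³/s
A₂ = 2.29 × 1.26 = 2.885 m²
V₂ = Q/A₂ = 3.363/2.885 = 1.166 m/s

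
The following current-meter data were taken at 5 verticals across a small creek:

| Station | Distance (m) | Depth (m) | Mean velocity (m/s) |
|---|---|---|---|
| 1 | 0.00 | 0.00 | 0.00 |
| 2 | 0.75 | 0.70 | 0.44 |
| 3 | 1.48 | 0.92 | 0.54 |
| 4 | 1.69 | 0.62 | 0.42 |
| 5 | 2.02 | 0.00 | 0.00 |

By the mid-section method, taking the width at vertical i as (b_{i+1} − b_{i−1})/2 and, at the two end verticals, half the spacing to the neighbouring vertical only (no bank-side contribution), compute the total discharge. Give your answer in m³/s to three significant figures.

w_2 = (1.48 − 0.00)/2 = 0.74 m; q_2 = 0.44 × 0.70 × 0.74 = 0.2279 m³/s
w_3 = (1.69 − 0.75)/2 = 0.47 m; q_3 = 0.54 × 0.92 × 0.47 = 0.2335 m³/s
w_4 = (2.02 − 1.48)/2 = 0.27 m; q_4 = 0.42 × 0.62 × 0.27 = 0.07031 m³/s
Stations 1, 5 contribute zero (depth or velocity is 0).
Q = Σ qᵢ = 0.5317 m³/s

0.532 m³/s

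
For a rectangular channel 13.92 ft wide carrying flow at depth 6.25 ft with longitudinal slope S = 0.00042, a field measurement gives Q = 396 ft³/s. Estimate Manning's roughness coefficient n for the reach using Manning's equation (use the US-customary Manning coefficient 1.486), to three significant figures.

A = b·y = 13.92 × 6.25 = 87.00 ft²
P = b + 2y = 13.92 + 2×6.25 = 26.42 ft
R = A/P = 87.00/26.42 = 3.293 ft
n = (1.486/Q)·A·R^(2/3)·S^(1/2) = (1.486/396) × 87.00 × 2.213 × 0.02049 = 0.01481

0.0148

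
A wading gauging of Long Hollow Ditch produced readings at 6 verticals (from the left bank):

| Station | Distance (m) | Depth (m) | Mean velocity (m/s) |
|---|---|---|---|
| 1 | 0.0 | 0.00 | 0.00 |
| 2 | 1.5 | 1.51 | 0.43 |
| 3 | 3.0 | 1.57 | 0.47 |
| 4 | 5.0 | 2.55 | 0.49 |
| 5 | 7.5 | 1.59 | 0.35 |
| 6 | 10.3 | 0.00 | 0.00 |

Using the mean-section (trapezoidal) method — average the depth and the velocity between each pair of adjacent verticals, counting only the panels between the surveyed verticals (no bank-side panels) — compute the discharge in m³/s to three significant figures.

5.82 m³/s

Panel 1-2: Δb = 1.5 m, d̄ = (0.00+1.51)/2 = 0.755, v̄ = (0.00+0.43)/2 = 0.215 → q = 1.5×0.755×0.215 = 0.2435 m³/s
Panel 2-3: Δb = 1.5 m, d̄ = (1.51+1.57)/2 = 1.54, v̄ = (0.43+0.47)/2 = 0.45 → q = 1.5×1.54×0.45 = 1.040 m³/s
Panel 3-4: Δb = 2 m, d̄ = (1.57+2.55)/2 = 2.06, v̄ = (0.47+0.49)/2 = 0.48 → q = 2×2.06×0.48 = 1.978 m³/s
Panel 4-5: Δb = 2.5 m, d̄ = (2.55+1.59)/2 = 2.07, v̄ = (0.49+0.35)/2 = 0.42 → q = 2.5×2.07×0.42 = 2.174 m³/s
Panel 5-6: Δb = 2.8 m, d̄ = (1.59+0.00)/2 = 0.795, v̄ = (0.35+0.00)/2 = 0.175 → q = 2.8×0.795×0.175 = 0.3896 m³/s
Q = Σ q = 5.824 m³/s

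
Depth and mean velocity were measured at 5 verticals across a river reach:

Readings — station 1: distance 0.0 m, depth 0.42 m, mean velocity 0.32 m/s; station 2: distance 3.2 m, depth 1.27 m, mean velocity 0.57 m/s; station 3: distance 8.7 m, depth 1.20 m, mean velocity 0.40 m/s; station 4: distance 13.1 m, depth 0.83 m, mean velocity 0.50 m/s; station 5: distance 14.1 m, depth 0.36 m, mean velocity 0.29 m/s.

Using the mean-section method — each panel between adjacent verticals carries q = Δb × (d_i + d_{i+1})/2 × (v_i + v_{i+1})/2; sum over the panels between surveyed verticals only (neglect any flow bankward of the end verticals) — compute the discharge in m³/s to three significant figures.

6.74 m³/s

Panel 1-2: Δb = 3.2 m, d̄ = (0.42+1.27)/2 = 0.845, v̄ = (0.32+0.57)/2 = 0.445 → q = 3.2×0.845×0.445 = 1.203 m³/s
Panel 2-3: Δb = 5.5 m, d̄ = (1.27+1.20)/2 = 1.235, v̄ = (0.57+0.40)/2 = 0.485 → q = 5.5×1.235×0.485 = 3.294 m³/s
Panel 3-4: Δb = 4.4 m, d̄ = (1.20+0.83)/2 = 1.015, v̄ = (0.40+0.50)/2 = 0.45 → q = 4.4×1.015×0.45 = 2.010 m³/s
Panel 4-5: Δb = 1 m, d̄ = (0.83+0.36)/2 = 0.595, v̄ = (0.50+0.29)/2 = 0.395 → q = 1×0.595×0.395 = 0.2350 m³/s
Q = Σ q = 6.742 m³/s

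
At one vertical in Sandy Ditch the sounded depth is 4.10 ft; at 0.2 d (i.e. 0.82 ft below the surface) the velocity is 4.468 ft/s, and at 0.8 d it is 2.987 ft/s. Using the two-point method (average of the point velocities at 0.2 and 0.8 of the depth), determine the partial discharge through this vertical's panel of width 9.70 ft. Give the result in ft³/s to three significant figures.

v̄ = (4.468 + 2.987) / 2 = 3.728 ft/s
q = v̄ × d × w = 3.728 × 4.10 × 9.70 = 148.2 ft³/s

148 ft³/s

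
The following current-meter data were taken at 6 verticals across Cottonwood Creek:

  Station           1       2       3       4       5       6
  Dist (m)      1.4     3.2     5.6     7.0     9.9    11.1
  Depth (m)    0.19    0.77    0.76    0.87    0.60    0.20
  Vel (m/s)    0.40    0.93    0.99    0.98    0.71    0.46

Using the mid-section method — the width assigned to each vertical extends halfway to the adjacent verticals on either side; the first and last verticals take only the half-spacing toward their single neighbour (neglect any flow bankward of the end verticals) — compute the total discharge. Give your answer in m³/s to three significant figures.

w_1 = (3.2 − 1.4)/2 = 0.9 m; q_1 = 0.40 × 0.19 × 0.9 = 0.06840 m³/s
w_2 = (5.6 − 1.4)/2 = 2.1 m; q_2 = 0.93 × 0.77 × 2.1 = 1.504 m³/s
w_3 = (7.0 − 3.2)/2 = 1.9 m; q_3 = 0.99 × 0.76 × 1.9 = 1.430 m³/s
w_4 = (9.9 − 5.6)/2 = 2.15 m; q_4 = 0.98 × 0.87 × 2.15 = 1.833 m³/s
w_5 = (11.1 − 7.0)/2 = 2.05 m; q_5 = 0.71 × 0.60 × 2.05 = 0.8733 m³/s
w_6 = (11.1 − 9.9)/2 = 0.6 m; q_6 = 0.46 × 0.20 × 0.6 = 0.05520 m³/s
Q = Σ qᵢ = 5.763 m³/s

5.76 m³/s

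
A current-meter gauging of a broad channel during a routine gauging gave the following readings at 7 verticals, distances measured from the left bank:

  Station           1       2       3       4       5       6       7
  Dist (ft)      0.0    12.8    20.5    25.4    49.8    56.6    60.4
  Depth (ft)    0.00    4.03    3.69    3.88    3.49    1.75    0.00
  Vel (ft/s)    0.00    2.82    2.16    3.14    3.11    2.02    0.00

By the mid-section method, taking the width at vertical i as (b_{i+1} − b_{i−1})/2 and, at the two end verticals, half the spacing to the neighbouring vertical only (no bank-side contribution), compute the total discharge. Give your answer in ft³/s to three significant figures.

533 ft³/s

w_2 = (20.5 − 0.0)/2 = 10.25 ft; q_2 = 2.82 × 4.03 × 10.25 = 116.5 ft³/s
w_3 = (25.4 − 12.8)/2 = 6.3 ft; q_3 = 2.16 × 3.69 × 6.3 = 50.21 ft³/s
w_4 = (49.8 − 20.5)/2 = 14.65 ft; q_4 = 3.14 × 3.88 × 14.65 = 178.5 ft³/s
w_5 = (56.6 − 25.4)/2 = 15.6 ft; q_5 = 3.11 × 3.49 × 15.6 = 169.3 ft³/s
w_6 = (60.4 − 49.8)/2 = 5.3 ft; q_6 = 2.02 × 1.75 × 5.3 = 18.74 ft³/s
Stations 1, 7 contribute zero (depth or velocity is 0).
Q = Σ qᵢ = 533.2 ft³/s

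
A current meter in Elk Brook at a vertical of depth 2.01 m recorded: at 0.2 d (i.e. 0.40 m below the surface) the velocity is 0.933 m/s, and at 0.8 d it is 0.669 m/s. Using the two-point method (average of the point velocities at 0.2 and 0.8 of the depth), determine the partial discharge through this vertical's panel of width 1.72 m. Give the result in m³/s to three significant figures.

v̄ = (0.933 + 0.669) / 2 = 0.8010 m/s
q = v̄ × d × w = 0.8010 × 2.01 × 1.72 = 2.769 m³/s

2.77 m³/s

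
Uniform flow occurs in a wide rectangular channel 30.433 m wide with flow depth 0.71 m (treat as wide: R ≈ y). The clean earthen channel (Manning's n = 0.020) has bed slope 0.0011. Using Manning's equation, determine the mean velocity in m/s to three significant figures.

1.32 m/s

A = b·y = 30.433 × 0.71 = 21.61 m²
Wide channel: R ≈ y = 0.71 m
Q = (1/n)·A·R^(2/3)·S^(1/2) = (1/0.020) × 21.61 × 0.7100^(2/3) × 0.0011^(1/2) = 28.52 m³/s
V = Q/A = 28.52/21.61 = 1.320 m/s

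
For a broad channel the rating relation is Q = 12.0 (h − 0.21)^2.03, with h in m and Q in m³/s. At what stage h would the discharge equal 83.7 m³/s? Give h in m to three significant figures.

h − h₀ = (Q/C)^(1/b) = (83.7/12.0)^(1/2.03) = 2.603 m
h = 0.21 + 2.603 = 2.813 m

2.81 m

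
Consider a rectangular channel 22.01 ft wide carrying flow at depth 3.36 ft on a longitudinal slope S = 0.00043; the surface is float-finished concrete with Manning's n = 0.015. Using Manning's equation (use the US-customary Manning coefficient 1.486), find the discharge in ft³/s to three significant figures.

A = b·y = 22.01 × 3.36 = 73.95 ft²
P = b + 2y = 22.01 + 2×3.36 = 28.73 ft
R = A/P = 73.95/28.73 = 2.574 ft
Q = (1.486/n)·A·R^(2/3)·S^(1/2) = (1.486/0.015) × 73.95 × 2.574^(2/3) × 0.00043^(1/2) = 285.3 ft³/s

285 ft³/s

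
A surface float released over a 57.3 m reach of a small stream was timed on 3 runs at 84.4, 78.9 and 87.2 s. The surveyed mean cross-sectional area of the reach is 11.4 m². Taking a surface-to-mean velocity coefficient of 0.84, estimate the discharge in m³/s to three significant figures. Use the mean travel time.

t̄ = (84.4 + 78.9 + 87.2) / 3 = 83.5 s
v_surface = L / t̄ = 57.3 / 83.5 = 0.6862 m/s
v_mean = 0.84 × 0.6862 = 0.5764 m/s
Q = A × v_mean = 11.4 × 0.5764 = 6.571 m³/s

6.57 m³/s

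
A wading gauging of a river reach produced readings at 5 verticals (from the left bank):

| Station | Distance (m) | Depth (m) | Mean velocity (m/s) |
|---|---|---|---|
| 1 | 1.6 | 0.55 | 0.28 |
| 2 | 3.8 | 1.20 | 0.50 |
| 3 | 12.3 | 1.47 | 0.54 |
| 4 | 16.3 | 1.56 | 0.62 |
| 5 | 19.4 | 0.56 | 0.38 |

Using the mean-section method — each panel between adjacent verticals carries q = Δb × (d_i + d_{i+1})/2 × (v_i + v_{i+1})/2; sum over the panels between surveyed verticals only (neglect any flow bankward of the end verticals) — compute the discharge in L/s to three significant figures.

Panel 1-2: Δb = 2.2 m, d̄ = (0.55+1.20)/2 = 0.875, v̄ = (0.28+0.50)/2 = 0.39 → q = 2.2×0.875×0.39 = 0.7508 m³/s
Panel 2-3: Δb = 8.5 m, d̄ = (1.20+1.47)/2 = 1.335, v̄ = (0.50+0.54)/2 = 0.52 → q = 8.5×1.335×0.52 = 5.901 m³/s
Panel 3-4: Δb = 4 m, d̄ = (1.47+1.56)/2 = 1.515, v̄ = (0.54+0.62)/2 = 0.58 → q = 4×1.515×0.58 = 3.515 m³/s
Panel 4-5: Δb = 3.1 m, d̄ = (1.56+0.56)/2 = 1.06, v̄ = (0.62+0.38)/2 = 0.5 → q = 3.1×1.06×0.5 = 1.643 m³/s
Q = Σ q = 11.81 m³/s
= 11.81 × 1000 = 11810 L/s

11800 L/s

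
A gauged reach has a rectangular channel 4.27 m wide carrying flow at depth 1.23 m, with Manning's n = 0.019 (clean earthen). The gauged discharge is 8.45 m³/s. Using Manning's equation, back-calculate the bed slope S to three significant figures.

A = b·y = 4.27 × 1.23 = 5.252 m²
P = b + 2y = 4.27 + 2×1.23 = 6.730 m
R = A/P = 5.252/6.730 = 0.7804 m
S = (Q·n / (1·A·R^(2/3)))² = (8.45×0.019 / (1×5.252×0.8476))² = 0.001301

0.00130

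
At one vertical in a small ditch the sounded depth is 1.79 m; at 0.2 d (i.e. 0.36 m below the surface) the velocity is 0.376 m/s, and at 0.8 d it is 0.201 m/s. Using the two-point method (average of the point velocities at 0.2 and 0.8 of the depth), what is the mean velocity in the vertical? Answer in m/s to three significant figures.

0.289 m/s

v̄ = (0.376 + 0.201) / 2 = 0.2885 m/s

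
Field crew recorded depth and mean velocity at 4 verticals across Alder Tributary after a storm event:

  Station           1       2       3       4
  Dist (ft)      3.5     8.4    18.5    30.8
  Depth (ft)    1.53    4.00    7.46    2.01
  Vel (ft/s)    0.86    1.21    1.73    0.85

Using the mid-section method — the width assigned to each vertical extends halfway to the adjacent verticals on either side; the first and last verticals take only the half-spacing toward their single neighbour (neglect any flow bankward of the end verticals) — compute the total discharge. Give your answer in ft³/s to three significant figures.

w_1 = (8.4 − 3.5)/2 = 2.45 ft; q_1 = 0.86 × 1.53 × 2.45 = 3.224 ft³/s
w_2 = (18.5 − 3.5)/2 = 7.5 ft; q_2 = 1.21 × 4.00 × 7.5 = 36.30 ft³/s
w_3 = (30.8 − 8.4)/2 = 11.2 ft; q_3 = 1.73 × 7.46 × 11.2 = 144.5 ft³/s
w_4 = (30.8 − 18.5)/2 = 6.15 ft; q_4 = 0.85 × 2.01 × 6.15 = 10.51 ft³/s
Q = Σ qᵢ = 194.6 ft³/s

195 ft³/s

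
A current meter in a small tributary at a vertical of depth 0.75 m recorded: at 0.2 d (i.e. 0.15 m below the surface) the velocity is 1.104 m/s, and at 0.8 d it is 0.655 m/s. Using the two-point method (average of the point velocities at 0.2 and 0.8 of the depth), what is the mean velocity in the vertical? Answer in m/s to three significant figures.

0.880 m/s

v̄ = (1.104 + 0.655) / 2 = 0.8795 m/s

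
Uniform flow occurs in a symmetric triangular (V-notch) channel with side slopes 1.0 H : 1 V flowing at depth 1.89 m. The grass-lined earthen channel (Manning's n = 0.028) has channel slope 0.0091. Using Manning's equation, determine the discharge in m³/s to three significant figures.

9.30 m³/s

A = z·y² = 1.0×1.89² = 3.572 m²
P = 2y√(1+z²) = 2×1.89×√(1+1.0²) = 5.346 m
R = A/P = 3.572/5.346 = 0.6682 m
Q = (1/n)·A·R^(2/3)·S^(1/2) = (1/0.028) × 3.572 × 0.6682^(2/3) × 0.0091^(1/2) = 9.302 m³/s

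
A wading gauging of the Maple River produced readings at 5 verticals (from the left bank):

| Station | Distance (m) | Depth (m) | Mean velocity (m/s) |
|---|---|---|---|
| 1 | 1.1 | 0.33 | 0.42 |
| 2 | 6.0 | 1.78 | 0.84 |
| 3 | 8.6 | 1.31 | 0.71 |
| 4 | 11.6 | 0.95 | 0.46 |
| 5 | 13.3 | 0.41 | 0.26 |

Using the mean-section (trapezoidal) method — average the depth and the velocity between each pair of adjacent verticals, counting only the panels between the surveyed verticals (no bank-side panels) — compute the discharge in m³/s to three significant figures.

8.77 m³/s

Panel 1-2: Δb = 4.9 m, d̄ = (0.33+1.78)/2 = 1.055, v̄ = (0.42+0.84)/2 = 0.63 → q = 4.9×1.055×0.63 = 3.257 m³/s
Panel 2-3: Δb = 2.6 m, d̄ = (1.78+1.31)/2 = 1.545, v̄ = (0.84+0.71)/2 = 0.775 → q = 2.6×1.545×0.775 = 3.113 m³/s
Panel 3-4: Δb = 3 m, d̄ = (1.31+0.95)/2 = 1.13, v̄ = (0.71+0.46)/2 = 0.585 → q = 3×1.13×0.585 = 1.983 m³/s
Panel 4-5: Δb = 1.7 m, d̄ = (0.95+0.41)/2 = 0.68, v̄ = (0.46+0.26)/2 = 0.36 → q = 1.7×0.68×0.36 = 0.4162 m³/s
Q = Σ q = 8.769 m³/s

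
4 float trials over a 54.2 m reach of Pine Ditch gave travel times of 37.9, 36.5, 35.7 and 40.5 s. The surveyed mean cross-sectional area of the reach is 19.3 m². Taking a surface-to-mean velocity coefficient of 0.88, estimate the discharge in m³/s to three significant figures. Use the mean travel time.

t̄ = (37.9 + 36.5 + 35.7 + 40.5) / 4 = 37.65 s
v_surface = L / t̄ = 54.2 / 37.65 = 1.440 m/s
v_mean = 0.88 × 1.440 = 1.267 m/s
Q = A × v_mean = 19.3 × 1.267 = 24.45 m³/s

24.4 m³/s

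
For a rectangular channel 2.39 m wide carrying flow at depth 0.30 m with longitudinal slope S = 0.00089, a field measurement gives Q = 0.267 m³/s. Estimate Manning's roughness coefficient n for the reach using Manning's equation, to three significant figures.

0.0309

A = b·y = 2.39 × 0.30 = 0.7170 m²
P = b + 2y = 2.39 + 2×0.30 = 2.990 m
R = A/P = 0.7170/2.990 = 0.2398 m
n = (1/Q)·A·R^(2/3)·S^(1/2) = (1/0.267) × 0.7170 × 0.3860 × 0.02983 = 0.03092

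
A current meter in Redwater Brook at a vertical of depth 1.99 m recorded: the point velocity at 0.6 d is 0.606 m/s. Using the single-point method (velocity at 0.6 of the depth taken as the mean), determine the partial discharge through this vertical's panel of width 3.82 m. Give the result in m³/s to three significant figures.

v̄ = v₀.₆ = 0.606 m/s
q = v̄ × d × w = 0.6060 × 1.99 × 3.82 = 4.607 m³/s

4.61 m³/s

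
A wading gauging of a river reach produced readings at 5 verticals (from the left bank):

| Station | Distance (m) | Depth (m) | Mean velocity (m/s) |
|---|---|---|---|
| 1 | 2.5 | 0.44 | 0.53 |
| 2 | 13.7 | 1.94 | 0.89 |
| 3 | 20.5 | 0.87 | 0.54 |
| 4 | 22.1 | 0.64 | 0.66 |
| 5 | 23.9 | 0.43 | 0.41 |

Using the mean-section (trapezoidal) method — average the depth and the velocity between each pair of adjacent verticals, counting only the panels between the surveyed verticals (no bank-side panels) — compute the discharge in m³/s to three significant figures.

Panel 1-2: Δb = 11.2 m, d̄ = (0.44+1.94)/2 = 1.19, v̄ = (0.53+0.89)/2 = 0.71 → q = 11.2×1.19×0.71 = 9.463 m³/s
Panel 2-3: Δb = 6.8 m, d̄ = (1.94+0.87)/2 = 1.405, v̄ = (0.89+0.54)/2 = 0.715 → q = 6.8×1.405×0.715 = 6.831 m³/s
Panel 3-4: Δb = 1.6 m, d̄ = (0.87+0.64)/2 = 0.755, v̄ = (0.54+0.66)/2 = 0.6 → q = 1.6×0.755×0.6 = 0.7248 m³/s
Panel 4-5: Δb = 1.8 m, d̄ = (0.64+0.43)/2 = 0.535, v̄ = (0.66+0.41)/2 = 0.535 → q = 1.8×0.535×0.535 = 0.5152 m³/s
Q = Σ q = 17.53 m³/s

17.5 m³/s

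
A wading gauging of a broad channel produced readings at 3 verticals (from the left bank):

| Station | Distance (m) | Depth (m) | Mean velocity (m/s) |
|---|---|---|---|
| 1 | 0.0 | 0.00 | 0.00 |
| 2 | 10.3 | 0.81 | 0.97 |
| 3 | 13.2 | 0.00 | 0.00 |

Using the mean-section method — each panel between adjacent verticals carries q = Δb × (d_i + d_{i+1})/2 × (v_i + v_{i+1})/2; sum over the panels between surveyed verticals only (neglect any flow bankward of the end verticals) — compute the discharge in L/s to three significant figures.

2590 L/s

Panel 1-2: Δb = 10.3 m, d̄ = (0.00+0.81)/2 = 0.405, v̄ = (0.00+0.97)/2 = 0.485 → q = 10.3×0.405×0.485 = 2.023 m³/s
Panel 2-3: Δb = 2.9 m, d̄ = (0.81+0.00)/2 = 0.405, v̄ = (0.97+0.00)/2 = 0.485 → q = 2.9×0.405×0.485 = 0.5696 m³/s
Q = Σ q = 2.593 m³/s
= 2.593 × 1000 = 2593 L/s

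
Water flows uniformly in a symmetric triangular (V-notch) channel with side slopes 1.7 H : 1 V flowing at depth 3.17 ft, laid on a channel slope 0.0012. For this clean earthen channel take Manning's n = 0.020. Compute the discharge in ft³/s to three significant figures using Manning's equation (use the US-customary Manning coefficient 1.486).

54.1 ft³/s

A = z·y² = 1.7×3.17² = 17.08 ft²
P = 2y√(1+z²) = 2×3.17×√(1+1.7²) = 12.50 ft
R = A/P = 17.08/12.50 = 1.366 ft
Q = (1.486/n)·A·R^(2/3)·S^(1/2) = (1.486/0.020) × 17.08 × 1.366^(2/3) × 0.0012^(1/2) = 54.14 ft³/s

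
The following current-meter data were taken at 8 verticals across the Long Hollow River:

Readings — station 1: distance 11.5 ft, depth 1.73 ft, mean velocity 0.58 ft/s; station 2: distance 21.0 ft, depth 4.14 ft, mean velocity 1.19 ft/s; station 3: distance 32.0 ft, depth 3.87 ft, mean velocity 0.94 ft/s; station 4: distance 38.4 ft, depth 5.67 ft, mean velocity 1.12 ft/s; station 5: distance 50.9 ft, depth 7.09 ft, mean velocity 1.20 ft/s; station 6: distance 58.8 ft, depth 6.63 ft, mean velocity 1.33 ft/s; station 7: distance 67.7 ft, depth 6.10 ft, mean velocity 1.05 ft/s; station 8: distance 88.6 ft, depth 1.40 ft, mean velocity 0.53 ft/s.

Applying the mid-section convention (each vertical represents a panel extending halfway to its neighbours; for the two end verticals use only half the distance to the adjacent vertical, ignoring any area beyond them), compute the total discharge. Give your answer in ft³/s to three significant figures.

w_1 = (21.0 − 11.5)/2 = 4.75 ft; q_1 = 0.58 × 1.73 × 4.75 = 4.766 ft³/s
w_2 = (32.0 − 11.5)/2 = 10.25 ft; q_2 = 1.19 × 4.14 × 10.25 = 50.50 ft³/s
w_3 = (38.4 − 21.0)/2 = 8.7 ft; q_3 = 0.94 × 3.87 × 8.7 = 31.65 ft³/s
w_4 = (50.9 − 32.0)/2 = 9.45 ft; q_4 = 1.12 × 5.67 × 9.45 = 60.01 ft³/s
w_5 = (58.8 − 38.4)/2 = 10.2 ft; q_5 = 1.20 × 7.09 × 10.2 = 86.78 ft³/s
w_6 = (67.7 − 50.9)/2 = 8.4 ft; q_6 = 1.33 × 6.63 × 8.4 = 74.07 ft³/s
w_7 = (88.6 − 58.8)/2 = 14.9 ft; q_7 = 1.05 × 6.10 × 14.9 = 95.43 ft³/s
w_8 = (88.6 − 67.7)/2 = 10.45 ft; q_8 = 0.53 × 1.40 × 10.45 = 7.754 ft³/s
Q = Σ qᵢ = 411.0 ft³/s

411 ft³/s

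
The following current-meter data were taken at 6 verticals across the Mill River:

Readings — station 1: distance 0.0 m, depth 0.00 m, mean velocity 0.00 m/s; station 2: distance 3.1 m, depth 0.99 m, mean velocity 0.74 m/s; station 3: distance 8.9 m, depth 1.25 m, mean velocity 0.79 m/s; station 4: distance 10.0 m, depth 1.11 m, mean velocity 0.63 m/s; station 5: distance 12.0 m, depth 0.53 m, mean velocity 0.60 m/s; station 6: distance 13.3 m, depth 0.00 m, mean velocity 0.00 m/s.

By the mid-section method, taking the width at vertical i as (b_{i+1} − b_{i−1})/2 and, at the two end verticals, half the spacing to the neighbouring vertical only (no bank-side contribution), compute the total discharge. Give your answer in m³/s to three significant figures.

w_2 = (8.9 − 0.0)/2 = 4.45 m; q_2 = 0.74 × 0.99 × 4.45 = 3.260 m³/s
w_3 = (10.0 − 3.1)/2 = 3.45 m; q_3 = 0.79 × 1.25 × 3.45 = 3.407 m³/s
w_4 = (12.0 − 8.9)/2 = 1.55 m; q_4 = 0.63 × 1.11 × 1.55 = 1.084 m³/s
w_5 = (13.3 − 10.0)/2 = 1.65 m; q_5 = 0.60 × 0.53 × 1.65 = 0.5247 m³/s
Stations 1, 6 contribute zero (depth or velocity is 0).
Q = Σ qᵢ = 8.276 m³/s

8.28 m³/s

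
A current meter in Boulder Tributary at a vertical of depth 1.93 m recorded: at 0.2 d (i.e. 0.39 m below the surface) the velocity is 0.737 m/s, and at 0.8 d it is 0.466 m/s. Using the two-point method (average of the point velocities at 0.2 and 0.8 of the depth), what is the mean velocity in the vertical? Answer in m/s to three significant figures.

v̄ = (0.737 + 0.466) / 2 = 0.6015 m/s

0.602 m/s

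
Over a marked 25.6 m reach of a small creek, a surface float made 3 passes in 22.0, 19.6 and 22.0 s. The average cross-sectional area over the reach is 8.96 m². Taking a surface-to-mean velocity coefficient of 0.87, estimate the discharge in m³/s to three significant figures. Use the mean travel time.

t̄ = (22.0 + 19.6 + 22.0) / 3 = 21.2 s
v_surface = L / t̄ = 25.6 / 21.2 = 1.208 m/s
v_mean = 0.87 × 1.208 = 1.051 m/s
Q = A × v_mean = 8.96 × 1.051 = 9.413 m³/s

9.41 m³/s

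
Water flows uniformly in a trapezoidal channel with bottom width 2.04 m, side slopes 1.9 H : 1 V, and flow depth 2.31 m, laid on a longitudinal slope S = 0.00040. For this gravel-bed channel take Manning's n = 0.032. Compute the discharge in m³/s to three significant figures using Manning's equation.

10.7 m³/s

A = (b + z·y)·y = (2.04 + 1.9×2.31)×2.31 = 14.85 m²
P = b + 2y√(1+z²) = 2.04 + 2×2.31×√(1+1.9²) = 11.96 m
R = A/P = 14.85/11.96 = 1.242 m
Q = (1/n)·A·R^(2/3)·S^(1/2) = (1/0.032) × 14.85 × 1.242^(2/3) × 0.00040^(1/2) = 10.72 m³/s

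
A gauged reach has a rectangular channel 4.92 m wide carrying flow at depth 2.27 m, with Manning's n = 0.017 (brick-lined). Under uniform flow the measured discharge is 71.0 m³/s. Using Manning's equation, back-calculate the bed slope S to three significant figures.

A = b·y = 4.92 × 2.27 = 11.17 m²
P = b + 2y = 4.92 + 2×2.27 = 9.460 m
R = A/P = 11.17/9.460 = 1.181 m
S = (Q·n / (1·A·R^(2/3)))² = (71.0×0.017 / (1×11.17×1.117))² = 0.009361

0.00936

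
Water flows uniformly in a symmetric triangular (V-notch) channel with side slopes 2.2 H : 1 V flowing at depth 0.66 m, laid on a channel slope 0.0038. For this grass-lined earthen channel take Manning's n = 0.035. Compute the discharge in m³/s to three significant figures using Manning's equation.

A = z·y² = 2.2×0.66² = 0.9583 m²
P = 2y√(1+z²) = 2×0.66×√(1+2.2²) = 3.190 m
R = A/P = 0.9583/3.190 = 0.3004 m
Q = (1/n)·A·R^(2/3)·S^(1/2) = (1/0.035) × 0.9583 × 0.3004^(2/3) × 0.0038^(1/2) = 0.7571 m³/s

0.757 m³/s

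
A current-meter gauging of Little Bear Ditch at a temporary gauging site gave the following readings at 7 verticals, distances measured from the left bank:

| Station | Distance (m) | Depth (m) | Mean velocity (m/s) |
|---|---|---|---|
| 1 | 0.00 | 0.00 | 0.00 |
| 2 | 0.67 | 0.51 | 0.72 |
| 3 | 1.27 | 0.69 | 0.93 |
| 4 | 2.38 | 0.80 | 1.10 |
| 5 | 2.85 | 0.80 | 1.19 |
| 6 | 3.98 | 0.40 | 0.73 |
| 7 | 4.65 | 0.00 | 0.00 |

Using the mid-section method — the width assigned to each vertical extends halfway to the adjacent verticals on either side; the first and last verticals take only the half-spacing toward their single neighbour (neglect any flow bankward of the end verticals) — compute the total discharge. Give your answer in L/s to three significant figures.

w_2 = (1.27 − 0.00)/2 = 0.635 m; q_2 = 0.72 × 0.51 × 0.635 = 0.2332 m³/s
w_3 = (2.38 − 0.67)/2 = 0.855 m; q_3 = 0.93 × 0.69 × 0.855 = 0.5487 m³/s
w_4 = (2.85 − 1.27)/2 = 0.79 m; q_4 = 1.10 × 0.80 × 0.79 = 0.6952 m³/s
w_5 = (3.98 − 2.38)/2 = 0.8 m; q_5 = 1.19 × 0.80 × 0.8 = 0.7616 m³/s
w_6 = (4.65 − 2.85)/2 = 0.9 m; q_6 = 0.73 × 0.40 × 0.9 = 0.2628 m³/s
Stations 1, 7 contribute zero (depth or velocity is 0).
Q = Σ qᵢ = 2.501 m³/s
= 2.501 × 1000 = 2501 L/s

2500 L/s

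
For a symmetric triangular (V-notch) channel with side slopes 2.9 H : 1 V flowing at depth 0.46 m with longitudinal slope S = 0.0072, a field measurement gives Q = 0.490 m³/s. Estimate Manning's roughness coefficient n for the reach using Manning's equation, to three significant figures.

A = z·y² = 2.9×0.46² = 0.6136 m²
P = 2y√(1+z²) = 2×0.46×√(1+2.9²) = 2.822 m
R = A/P = 0.6136/2.822 = 0.2174 m
n = (1/Q)·A·R^(2/3)·S^(1/2) = (1/0.490) × 0.6136 × 0.3616 × 0.08485 = 0.03842

0.0384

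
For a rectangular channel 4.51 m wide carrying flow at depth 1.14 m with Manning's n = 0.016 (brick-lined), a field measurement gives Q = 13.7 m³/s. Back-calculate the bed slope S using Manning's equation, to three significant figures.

A = b·y = 4.51 × 1.14 = 5.141 m²
P = b + 2y = 4.51 + 2×1.14 = 6.790 m
R = A/P = 5.141/6.790 = 0.7572 m
S = (Q·n / (1·A·R^(2/3)))² = (13.7×0.016 / (1×5.141×0.8308))² = 0.002634

0.00263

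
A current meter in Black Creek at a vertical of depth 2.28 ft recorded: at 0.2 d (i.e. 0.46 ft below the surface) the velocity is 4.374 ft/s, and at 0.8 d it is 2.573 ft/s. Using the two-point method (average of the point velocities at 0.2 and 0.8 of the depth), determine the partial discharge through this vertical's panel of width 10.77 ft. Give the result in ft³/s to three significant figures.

v̄ = (4.374 + 2.573) / 2 = 3.474 ft/s
q = v̄ × d × w = 3.474 × 2.28 × 10.77 = 85.29 ft³/s

85.3 ft³/s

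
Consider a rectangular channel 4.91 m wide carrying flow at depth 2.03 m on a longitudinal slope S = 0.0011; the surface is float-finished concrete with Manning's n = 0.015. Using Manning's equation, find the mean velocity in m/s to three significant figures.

A = b·y = 4.91 × 2.03 = 9.967 m²
P = b + 2y = 4.91 + 2×2.03 = 8.970 m
R = A/P = 9.967/8.970 = 1.111 m
Q = (1/n)·A·R^(2/3)·S^(1/2) = (1/0.015) × 9.967 × 1.111^(2/3) × 0.0011^(1/2) = 23.64 m³/s
V = Q/A = 23.64/9.967 = 2.372 m/s

2.37 m/s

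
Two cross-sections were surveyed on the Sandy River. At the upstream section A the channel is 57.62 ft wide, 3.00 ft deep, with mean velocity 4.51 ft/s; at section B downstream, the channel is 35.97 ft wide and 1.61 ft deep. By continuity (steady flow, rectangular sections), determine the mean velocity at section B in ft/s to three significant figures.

Q = A₁V₁ = (57.62×3.00) × 4.51 = 779.6 ft³/s
A₂ = 35.97 × 1.61 = 57.91 ft²
V₂ = Q/A₂ = 779.6/57.91 = 13.46 ft/s

13.5 ft/s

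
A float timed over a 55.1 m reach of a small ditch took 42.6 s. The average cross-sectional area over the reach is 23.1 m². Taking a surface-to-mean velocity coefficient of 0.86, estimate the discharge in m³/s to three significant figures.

25.7 m³/s

v_surface = L / t̄ = 55.1 / 42.6 = 1.293 m/s
v_mean = 0.86 × 1.293 = 1.112 m/s
Q = A × v_mean = 23.1 × 1.112 = 25.70 m³/s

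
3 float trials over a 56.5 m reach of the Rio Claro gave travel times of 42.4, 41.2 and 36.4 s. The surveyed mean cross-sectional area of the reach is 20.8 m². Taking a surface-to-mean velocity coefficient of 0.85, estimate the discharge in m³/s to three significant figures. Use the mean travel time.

t̄ = (42.4 + 41.2 + 36.4) / 3 = 40 s
v_surface = L / t̄ = 56.5 / 40 = 1.413 m/s
v_mean = 0.85 × 1.413 = 1.201 m/s
Q = A × v_mean = 20.8 × 1.201 = 24.97 m³/s

25.0 m³/s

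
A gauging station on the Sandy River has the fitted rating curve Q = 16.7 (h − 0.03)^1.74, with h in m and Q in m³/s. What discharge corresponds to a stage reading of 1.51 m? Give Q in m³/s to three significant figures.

Q = 16.7 × (1.51 − 0.03)^1.74 = 16.7 × 1.48^1.74 = 33.03 m³/s

33.0 m³/s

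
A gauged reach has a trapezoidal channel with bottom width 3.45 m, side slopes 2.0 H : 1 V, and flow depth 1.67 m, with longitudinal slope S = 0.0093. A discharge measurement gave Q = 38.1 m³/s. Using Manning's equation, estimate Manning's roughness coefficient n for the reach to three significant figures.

0.0294

A = (b + z·y)·y = (3.45 + 2.0×1.67)×1.67 = 11.34 m²
P = b + 2y√(1+z²) = 3.45 + 2×1.67×√(1+2.0²) = 10.92 m
R = A/P = 11.34/10.92 = 1.039 m
n = (1/Q)·A·R^(2/3)·S^(1/2) = (1/38.1) × 11.34 × 1.026 × 0.09644 = 0.02943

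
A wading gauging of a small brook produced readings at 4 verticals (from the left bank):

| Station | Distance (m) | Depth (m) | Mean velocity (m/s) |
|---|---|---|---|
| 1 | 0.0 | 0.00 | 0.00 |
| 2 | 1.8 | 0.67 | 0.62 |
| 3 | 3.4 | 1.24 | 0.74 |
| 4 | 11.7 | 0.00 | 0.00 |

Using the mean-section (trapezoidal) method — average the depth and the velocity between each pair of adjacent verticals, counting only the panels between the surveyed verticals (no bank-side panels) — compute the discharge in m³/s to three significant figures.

Panel 1-2: Δb = 1.8 m, d̄ = (0.00+0.67)/2 = 0.335, v̄ = (0.00+0.62)/2 = 0.31 → q = 1.8×0.335×0.31 = 0.1869 m³/s
Panel 2-3: Δb = 1.6 m, d̄ = (0.67+1.24)/2 = 0.955, v̄ = (0.62+0.74)/2 = 0.68 → q = 1.6×0.955×0.68 = 1.039 m³/s
Panel 3-4: Δb = 8.3 m, d̄ = (1.24+0.00)/2 = 0.62, v̄ = (0.74+0.00)/2 = 0.37 → q = 8.3×0.62×0.37 = 1.904 m³/s
Q = Σ q = 3.130 m³/s

3.13 m³/s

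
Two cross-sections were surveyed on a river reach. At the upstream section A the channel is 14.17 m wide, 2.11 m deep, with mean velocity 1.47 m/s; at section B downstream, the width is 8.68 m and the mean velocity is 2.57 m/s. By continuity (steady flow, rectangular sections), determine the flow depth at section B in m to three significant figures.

1.97 m

Q = A₁V₁ = (14.17×2.11) × 1.47 = 43.95 m³/s
d₂ = Q/(b₂ V₂) = 43.95/(8.68×2.57) = 1.970 m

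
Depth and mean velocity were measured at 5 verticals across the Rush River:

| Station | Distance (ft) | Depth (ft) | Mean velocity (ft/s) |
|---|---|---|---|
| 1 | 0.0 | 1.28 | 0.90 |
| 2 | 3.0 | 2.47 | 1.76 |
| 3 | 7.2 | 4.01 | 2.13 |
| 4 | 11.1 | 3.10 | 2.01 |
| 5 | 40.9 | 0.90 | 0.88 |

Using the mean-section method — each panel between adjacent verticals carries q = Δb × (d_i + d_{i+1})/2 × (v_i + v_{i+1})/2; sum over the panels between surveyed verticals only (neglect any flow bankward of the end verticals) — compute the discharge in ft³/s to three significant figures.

Panel 1-2: Δb = 3 ft, d̄ = (1.28+2.47)/2 = 1.875, v̄ = (0.90+1.76)/2 = 1.33 → q = 3×1.875×1.33 = 7.481 ft³/s
Panel 2-3: Δb = 4.2 ft, d̄ = (2.47+4.01)/2 = 3.24, v̄ = (1.76+2.13)/2 = 1.945 → q = 4.2×3.24×1.945 = 26.47 ft³/s
Panel 3-4: Δb = 3.9 ft, d̄ = (4.01+3.10)/2 = 3.555, v̄ = (2.13+2.01)/2 = 2.07 → q = 3.9×3.555×2.07 = 28.70 ft³/s
Panel 4-5: Δb = 29.8 ft, d̄ = (3.10+0.90)/2 = 2, v̄ = (2.01+0.88)/2 = 1.445 → q = 29.8×2×1.445 = 86.12 ft³/s
Q = Σ q = 148.8 ft³/s

149 ft³/s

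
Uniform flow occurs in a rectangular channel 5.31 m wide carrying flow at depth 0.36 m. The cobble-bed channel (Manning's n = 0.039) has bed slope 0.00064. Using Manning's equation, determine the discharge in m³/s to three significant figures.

0.577 m³/s

A = b·y = 5.31 × 0.36 = 1.912 m²
P = b + 2y = 5.31 + 2×0.36 = 6.030 m
R = A/P = 1.912/6.030 = 0.3170 m
Q = (1/n)·A·R^(2/3)·S^(1/2) = (1/0.039) × 1.912 × 0.3170^(2/3) × 0.00064^(1/2) = 0.5765 m³/s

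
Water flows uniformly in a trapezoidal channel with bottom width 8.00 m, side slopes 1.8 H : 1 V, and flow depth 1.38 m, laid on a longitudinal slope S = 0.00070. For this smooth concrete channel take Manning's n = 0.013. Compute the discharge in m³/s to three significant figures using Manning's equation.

30.6 m³/s

A = (b + z·y)·y = (8.00 + 1.8×1.38)×1.38 = 14.47 m²
P = b + 2y√(1+z²) = 8.00 + 2×1.38×√(1+1.8²) = 13.68 m
R = A/P = 14.47/13.68 = 1.057 m
Q = (1/n)·A·R^(2/3)·S^(1/2) = (1/0.013) × 14.47 × 1.057^(2/3) × 0.00070^(1/2) = 30.56 m³/s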